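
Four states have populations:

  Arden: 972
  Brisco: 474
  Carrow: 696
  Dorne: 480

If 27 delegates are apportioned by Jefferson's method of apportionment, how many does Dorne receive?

Standard divisor 2622/27 ≈ 97.111; standard quotas: Arden 10.009, Brisco 4.881, Carrow 7.167, Dorne 4.943.
Rounding down gives 10, 4, 7, 4 = 25 seats, so the divisor must be adjusted.
With modified divisor 90: modified quotas Arden 10.800, Brisco 5.267, Carrow 7.733, Dorne 5.333.
Rounding down: Arden 10, Brisco 5, Carrow 7, Dorne 5 (total 27).
Dorne receives 5.

5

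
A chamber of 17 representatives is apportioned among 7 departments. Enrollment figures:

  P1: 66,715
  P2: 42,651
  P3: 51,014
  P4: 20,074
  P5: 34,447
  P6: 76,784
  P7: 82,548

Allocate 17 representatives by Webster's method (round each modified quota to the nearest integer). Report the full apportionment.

P1=3; P2=2; P3=2; P4=1; P5=2; P6=3; P7=4

Standard divisor 374233/17 ≈ 22013.706; standard quotas: P1 3.031, P2 1.937, P3 2.317, P4 0.912, P5 1.565, P6 3.488, P7 3.750.
Rounding to the nearest integer gives P1 3, P2 2, P3 2, P4 1, P5 2, P6 3, P7 4 — total 17, matching the house size, so no adjustment is needed.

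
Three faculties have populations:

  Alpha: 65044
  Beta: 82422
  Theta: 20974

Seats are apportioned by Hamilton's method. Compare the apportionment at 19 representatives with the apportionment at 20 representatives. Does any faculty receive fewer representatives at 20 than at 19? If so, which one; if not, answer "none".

At 19 seats: Alpha 7, Beta 9, Theta 3.
At 20 seats: Alpha 8, Beta 10, Theta 2.
Theta drops from 3 to 2.

Theta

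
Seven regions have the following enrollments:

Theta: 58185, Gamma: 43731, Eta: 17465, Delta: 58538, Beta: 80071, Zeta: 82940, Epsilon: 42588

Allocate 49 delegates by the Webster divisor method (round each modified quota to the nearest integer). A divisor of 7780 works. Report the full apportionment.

With modified divisor 7780: modified quotas Theta 7.479, Gamma 5.621, Eta 2.245, Delta 7.524, Beta 10.292, Zeta 10.661, Epsilon 5.474.
Rounding to the nearest integer: Theta 7, Gamma 6, Eta 2, Delta 8, Beta 10, Zeta 11, Epsilon 5 (total 49).

Theta 7, Gamma 6, Eta 2, Delta 8, Beta 10, Zeta 11, Epsilon 5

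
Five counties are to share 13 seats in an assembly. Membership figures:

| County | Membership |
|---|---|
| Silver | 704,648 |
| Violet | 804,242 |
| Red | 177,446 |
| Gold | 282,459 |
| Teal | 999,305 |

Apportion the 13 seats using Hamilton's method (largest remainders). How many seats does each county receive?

Standard divisor: 2968100 ÷ 13 ≈ 228315.385.
Standard quotas: Silver 3.0863, Violet 3.5225, Red 0.7772, Gold 1.2371, Teal 4.3769.
Lower quotas: Silver 3, Violet 3, Red 0, Gold 1, Teal 4 (sum 11, leaving 2 seats).
Remainders in descending order: Red 0.7772, Violet 0.5225, Teal 0.3769, Gold 0.2371, Silver 0.0863.
The surplus seats go to Red, Violet.

Silver: 3, Violet: 4, Red: 1, Gold: 1, Teal: 4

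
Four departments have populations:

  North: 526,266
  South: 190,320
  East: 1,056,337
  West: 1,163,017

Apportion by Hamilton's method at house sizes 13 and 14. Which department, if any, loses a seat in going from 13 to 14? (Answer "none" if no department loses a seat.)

none

At 13 seats: North 2, South 1, East 5, West 5.
At 14 seats: North 2, South 1, East 5, West 6.
No department's allocation decreased.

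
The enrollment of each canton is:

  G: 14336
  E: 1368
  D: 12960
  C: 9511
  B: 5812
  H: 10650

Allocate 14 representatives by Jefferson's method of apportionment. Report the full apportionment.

G=4; E=0; D=4; C=2; B=1; H=3

Standard divisor 54637/14 ≈ 3902.643; standard quotas: G 3.673, E 0.351, D 3.321, C 2.437, B 1.489, H 2.729.
Rounding down gives 3, 0, 3, 2, 1, 2 = 11 seats, so the divisor must be adjusted.
With modified divisor 3200: modified quotas G 4.480, E 0.427, D 4.050, C 2.972, B 1.816, H 3.328.
Rounding down: G 4, E 0, D 4, C 2, B 1, H 3 (total 14).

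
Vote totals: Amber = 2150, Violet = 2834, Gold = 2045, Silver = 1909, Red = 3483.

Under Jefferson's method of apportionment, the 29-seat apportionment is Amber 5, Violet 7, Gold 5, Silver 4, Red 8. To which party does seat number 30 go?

Priority for the next seat is population ÷ (current seats + 1).
Priorities: Amber 358.333, Violet 354.250, Gold 340.833, Silver 381.800, Red 387.000.
Highest priority: Red.

Red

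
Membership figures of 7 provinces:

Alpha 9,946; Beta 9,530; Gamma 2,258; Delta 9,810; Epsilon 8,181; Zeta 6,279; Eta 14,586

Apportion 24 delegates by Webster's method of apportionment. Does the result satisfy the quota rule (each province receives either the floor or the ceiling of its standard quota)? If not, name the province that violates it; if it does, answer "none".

none

Standard quotas: Alpha 3.940, Beta 3.775, Gamma 0.894, Delta 3.886, Epsilon 3.241, Zeta 2.487, Eta 5.778.
Webster allocation: Alpha 4, Beta 4, Gamma 1, Delta 4, Epsilon 3, Zeta 2, Eta 6.
Every allocation lies between the lower and upper quota.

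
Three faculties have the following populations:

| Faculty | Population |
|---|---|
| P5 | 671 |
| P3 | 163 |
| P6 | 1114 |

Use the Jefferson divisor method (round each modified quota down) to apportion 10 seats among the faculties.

P5: 4, P3: 0, P6: 6

Standard divisor 1948/10 ≈ 194.8; standard quotas: P5 3.445, P3 0.837, P6 5.719.
Rounding down gives 3, 0, 5 = 8 seats, so the divisor must be adjusted.
With modified divisor 166.8: modified quotas P5 4.023, P3 0.977, P6 6.679.
Rounding down: P5 4, P3 0, P6 6 (total 10).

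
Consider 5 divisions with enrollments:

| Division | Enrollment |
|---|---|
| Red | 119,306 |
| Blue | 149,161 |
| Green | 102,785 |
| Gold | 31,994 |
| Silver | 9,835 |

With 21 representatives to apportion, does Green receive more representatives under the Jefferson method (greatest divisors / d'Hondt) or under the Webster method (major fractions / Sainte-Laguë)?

Jefferson: Red 6, Blue 8, Green 6, Gold 1, Silver 0.
Webster: Red 6, Blue 8, Green 5, Gold 2, Silver 0.
Green gets 6 under Jefferson and 5 under Webster.

Jefferson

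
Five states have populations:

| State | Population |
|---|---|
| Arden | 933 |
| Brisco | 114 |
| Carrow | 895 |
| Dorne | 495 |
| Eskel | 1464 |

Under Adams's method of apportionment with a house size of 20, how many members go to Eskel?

7

Standard divisor 3901/20 ≈ 195.05; standard quotas: Arden 4.783, Brisco 0.584, Carrow 4.589, Dorne 2.538, Eskel 7.506.
Rounding up gives 5, 1, 5, 3, 8 = 22 seats, so the divisor must be adjusted.
With modified divisor 230: modified quotas Arden 4.057, Brisco 0.496, Carrow 3.891, Dorne 2.152, Eskel 6.365.
Rounding up: Arden 5, Brisco 1, Carrow 4, Dorne 3, Eskel 7 (total 20).
Eskel receives 7.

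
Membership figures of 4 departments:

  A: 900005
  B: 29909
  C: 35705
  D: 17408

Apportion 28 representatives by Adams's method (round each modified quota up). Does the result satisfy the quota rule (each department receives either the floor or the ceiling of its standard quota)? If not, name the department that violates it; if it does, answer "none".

Standard quotas: A 25.635, B 0.852, C 1.017, D 0.496.
Adams allocation: A 25, B 1, C 1, D 1.
Every allocation lies between the lower and upper quota.

none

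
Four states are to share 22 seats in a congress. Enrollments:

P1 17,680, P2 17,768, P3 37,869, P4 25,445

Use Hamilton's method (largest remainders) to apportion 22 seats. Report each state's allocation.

The standard divisor is 98762/22 ≈ 4489.182.
Standard quotas: P1 3.9384, P2 3.9580, P3 8.4356, P4 5.6681.
Lower quotas: P1 3, P2 3, P3 8, P4 5 (sum 19, leaving 3 seats).
Remainders in descending order: P2 0.9580, P1 0.9384, P4 0.6681, P3 0.4356.
Largest remainders: P2, P1, P4 receive the extra seats.

P1=4; P2=4; P3=8; P4=6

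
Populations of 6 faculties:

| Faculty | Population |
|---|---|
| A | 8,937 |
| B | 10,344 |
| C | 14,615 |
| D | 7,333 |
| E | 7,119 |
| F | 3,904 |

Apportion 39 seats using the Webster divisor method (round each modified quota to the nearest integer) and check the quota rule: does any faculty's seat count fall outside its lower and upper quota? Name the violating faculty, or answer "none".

Standard quotas: A 6.670, B 7.721, C 10.908, D 5.473, E 5.313, F 2.914.
Webster allocation: A 7, B 8, C 11, D 5, E 5, F 3.
Every allocation lies between the lower and upper quota.

none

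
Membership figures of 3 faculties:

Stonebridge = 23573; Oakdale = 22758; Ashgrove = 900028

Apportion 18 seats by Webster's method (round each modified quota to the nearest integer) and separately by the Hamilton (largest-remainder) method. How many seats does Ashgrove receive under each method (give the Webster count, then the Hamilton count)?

18 and 17

Webster: Stonebridge 0, Oakdale 0, Ashgrove 18.
Hamilton: Stonebridge 1, Oakdale 0, Ashgrove 17.
Ashgrove gets 18 under Webster and 17 under Hamilton.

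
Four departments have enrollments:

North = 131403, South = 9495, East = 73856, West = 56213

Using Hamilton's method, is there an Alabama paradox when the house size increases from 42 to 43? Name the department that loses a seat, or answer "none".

At 42 seats: North 20, South 2, East 11, West 9.
At 43 seats: North 21, South 1, East 12, West 9.
South drops from 2 to 1.

South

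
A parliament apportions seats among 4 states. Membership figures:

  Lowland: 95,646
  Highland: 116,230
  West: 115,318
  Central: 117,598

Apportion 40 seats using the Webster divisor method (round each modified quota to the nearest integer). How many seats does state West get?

10

Standard divisor 444792/40 ≈ 11119.8; standard quotas: Lowland 8.601, Highland 10.453, West 10.371, Central 10.576.
Rounding to the nearest integer gives Lowland 9, Highland 10, West 10, Central 11 — total 40, matching the house size, so no adjustment is needed.
West receives 10.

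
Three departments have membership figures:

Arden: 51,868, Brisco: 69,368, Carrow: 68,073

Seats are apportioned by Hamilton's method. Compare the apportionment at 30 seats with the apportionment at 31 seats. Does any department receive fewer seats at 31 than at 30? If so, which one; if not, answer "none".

At 30 seats: Arden 8, Brisco 11, Carrow 11.
At 31 seats: Arden 9, Brisco 11, Carrow 11.
No department's allocation decreased.

none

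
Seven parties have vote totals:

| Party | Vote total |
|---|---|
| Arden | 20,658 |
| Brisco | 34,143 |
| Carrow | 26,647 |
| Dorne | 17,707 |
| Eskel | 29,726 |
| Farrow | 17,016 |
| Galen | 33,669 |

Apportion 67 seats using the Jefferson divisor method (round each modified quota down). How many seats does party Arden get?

8

Standard divisor 179566/67 ≈ 2680.09; standard quotas: Arden 7.708, Brisco 12.739, Carrow 9.943, Dorne 6.607, Eskel 11.091, Farrow 6.349, Galen 12.563.
Rounding down gives 7, 12, 9, 6, 11, 6, 12 = 63 seats, so the divisor must be adjusted.
With modified divisor 2560: modified quotas Arden 8.070, Brisco 13.337, Carrow 10.409, Dorne 6.917, Eskel 11.612, Farrow 6.647, Galen 13.152.
Rounding down: Arden 8, Brisco 13, Carrow 10, Dorne 6, Eskel 11, Farrow 6, Galen 13 (total 67).
Arden receives 8.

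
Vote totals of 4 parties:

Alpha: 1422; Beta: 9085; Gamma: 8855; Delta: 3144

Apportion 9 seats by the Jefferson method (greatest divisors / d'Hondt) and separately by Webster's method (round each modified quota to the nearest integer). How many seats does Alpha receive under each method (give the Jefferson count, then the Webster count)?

Jefferson: Alpha 0, Beta 4, Gamma 4, Delta 1.
Webster: Alpha 1, Beta 4, Gamma 3, Delta 1.
Alpha gets 0 under Jefferson and 1 under Webster.

0 and 1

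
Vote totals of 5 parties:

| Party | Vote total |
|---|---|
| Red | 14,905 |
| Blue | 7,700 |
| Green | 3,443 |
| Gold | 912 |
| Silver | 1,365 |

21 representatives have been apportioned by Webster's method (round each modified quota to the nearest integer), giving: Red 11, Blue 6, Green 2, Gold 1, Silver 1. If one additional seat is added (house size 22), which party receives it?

Green

Priority for the next seat is population ÷ (current seats + 0.5).
Priorities: Red 1296.087, Blue 1184.615, Green 1377.200, Gold 608.000, Silver 910.000.
Highest priority: Green.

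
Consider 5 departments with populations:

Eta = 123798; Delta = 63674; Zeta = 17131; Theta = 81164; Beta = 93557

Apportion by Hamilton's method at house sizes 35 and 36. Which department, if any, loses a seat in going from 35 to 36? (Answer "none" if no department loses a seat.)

At 35 seats: Eta 11, Delta 6, Zeta 2, Theta 7, Beta 9.
At 36 seats: Eta 12, Delta 6, Zeta 1, Theta 8, Beta 9.
Zeta drops from 2 to 1.

Zeta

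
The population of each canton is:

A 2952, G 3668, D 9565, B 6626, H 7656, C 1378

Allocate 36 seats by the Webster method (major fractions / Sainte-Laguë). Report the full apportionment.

A: 3, G: 4, D: 11, B: 7, H: 9, C: 2

Standard divisor 31845/36 ≈ 884.583; standard quotas: A 3.337, G 4.147, D 10.813, B 7.491, H 8.655, C 1.558.
Rounding to the nearest integer gives A 3, G 4, D 11, B 7, H 9, C 2 — total 36, matching the house size, so no adjustment is needed.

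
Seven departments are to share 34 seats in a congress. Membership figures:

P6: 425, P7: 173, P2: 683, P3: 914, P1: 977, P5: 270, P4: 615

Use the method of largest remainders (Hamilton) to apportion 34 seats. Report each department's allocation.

P6 4; P7 1; P2 6; P3 8; P1 8; P5 2; P4 5

Total 4057; standard divisor 4057/34 ≈ 119.324.
Standard quotas: P6 3.562, P7 1.450, P2 5.724, P3 7.660, P1 8.188, P5 2.263, P4 5.154.
Lower quotas: P6 3, P7 1, P2 5, P3 7, P1 8, P5 2, P4 5 (sum 31, leaving 3 seats).
Remainders in descending order: P2 0.724, P3 0.660, P6 0.562, P7 0.450, P5 0.263, P1 0.188, P4 0.154.
The surplus seats go to P2, P3, P6.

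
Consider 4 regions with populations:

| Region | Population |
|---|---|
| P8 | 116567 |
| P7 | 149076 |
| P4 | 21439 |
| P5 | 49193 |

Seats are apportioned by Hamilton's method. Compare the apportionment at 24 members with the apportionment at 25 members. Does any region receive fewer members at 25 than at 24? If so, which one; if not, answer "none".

P4

At 24 seats: P8 8, P7 11, P4 2, P5 3.
At 25 seats: P8 9, P7 11, P4 1, P5 4.
P4 drops from 2 to 1.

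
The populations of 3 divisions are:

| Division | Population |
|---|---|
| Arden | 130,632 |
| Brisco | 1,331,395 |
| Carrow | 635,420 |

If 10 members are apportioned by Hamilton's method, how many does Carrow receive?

3

Total 2097447; standard divisor 2097447/10 ≈ 209744.7.
Standard quotas: Arden 0.6228, Brisco 6.3477, Carrow 3.0295.
Lower quotas: Arden 0, Brisco 6, Carrow 3 (sum 9, leaving 1 seat).
Remainders in descending order: Arden 0.6228, Brisco 0.3477, Carrow 0.0295.
The surplus seat goes to Arden.
Carrow receives 3.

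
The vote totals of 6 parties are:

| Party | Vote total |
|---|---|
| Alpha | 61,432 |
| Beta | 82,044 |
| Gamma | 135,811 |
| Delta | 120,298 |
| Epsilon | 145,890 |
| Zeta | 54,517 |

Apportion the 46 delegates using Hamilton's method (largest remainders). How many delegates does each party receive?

Alpha 5; Beta 6; Gamma 11; Delta 9; Epsilon 11; Zeta 4

The standard divisor is 599992/46 ≈ 13043.304.
Standard quotas: Alpha 4.7098, Beta 6.2901, Gamma 10.4123, Delta 9.2230, Epsilon 11.1850, Zeta 4.1797.
Lower quotas: Alpha 4, Beta 6, Gamma 10, Delta 9, Epsilon 11, Zeta 4 (sum 44, leaving 2 seats).
Remainders in descending order: Alpha 0.7098, Gamma 0.4123, Beta 0.2901, Delta 0.2230, Epsilon 0.1850, Zeta 0.1797.
Largest remainders: Alpha, Gamma receive the extra seats.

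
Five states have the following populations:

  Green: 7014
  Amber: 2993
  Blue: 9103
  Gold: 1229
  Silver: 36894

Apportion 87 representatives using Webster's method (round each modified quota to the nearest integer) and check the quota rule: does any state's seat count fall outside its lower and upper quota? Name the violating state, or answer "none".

Silver

Standard quotas: Green 10.662, Amber 4.550, Blue 13.837, Gold 1.868, Silver 56.083.
Webster allocation: Green 11, Amber 5, Blue 14, Gold 2, Silver 55.
Silver has quota 56.083 (lower 56, upper 57) but receives 55 — outside the quota interval.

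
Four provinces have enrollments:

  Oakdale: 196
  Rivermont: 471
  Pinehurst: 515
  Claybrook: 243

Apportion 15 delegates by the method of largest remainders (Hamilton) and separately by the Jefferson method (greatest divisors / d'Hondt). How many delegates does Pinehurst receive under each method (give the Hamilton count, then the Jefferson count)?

5 and 6

Hamilton: Oakdale 2, Rivermont 5, Pinehurst 5, Claybrook 3.
Jefferson: Oakdale 2, Rivermont 5, Pinehurst 6, Claybrook 2.
Pinehurst gets 5 under Hamilton and 6 under Jefferson.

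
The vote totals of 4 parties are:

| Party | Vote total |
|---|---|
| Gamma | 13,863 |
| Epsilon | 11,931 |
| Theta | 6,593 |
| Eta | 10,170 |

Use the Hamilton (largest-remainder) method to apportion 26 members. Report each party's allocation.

Gamma 9, Epsilon 7, Theta 4, Eta 6

The standard divisor is 42557/26 ≈ 1636.808.
Standard quotas: Gamma 8.4695, Epsilon 7.2892, Theta 4.0280, Eta 6.2133.
Lower quotas: Gamma 8, Epsilon 7, Theta 4, Eta 6 (sum 25, leaving 1 seat).
Remainders in descending order: Gamma 0.4695, Epsilon 0.2892, Eta 0.2133, Theta 0.0280.
Largest remainder: Gamma receives the extra seat.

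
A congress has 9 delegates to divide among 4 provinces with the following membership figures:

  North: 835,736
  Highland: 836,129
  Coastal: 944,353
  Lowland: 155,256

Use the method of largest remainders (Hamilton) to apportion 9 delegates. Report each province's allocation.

The standard divisor is 2771474/9 ≈ 307941.556.
Standard quotas: North 2.7139, Highland 2.7152, Coastal 3.0667, Lowland 0.5042.
Lower quotas: North 2, Highland 2, Coastal 3, Lowland 0 (sum 7, leaving 2 seats).
Remainders in descending order: Highland 0.7152, North 0.7139, Lowland 0.5042, Coastal 0.0667.
Largest remainders: Highland, North receive the extra seats.

North 3; Highland 3; Coastal 3; Lowland 0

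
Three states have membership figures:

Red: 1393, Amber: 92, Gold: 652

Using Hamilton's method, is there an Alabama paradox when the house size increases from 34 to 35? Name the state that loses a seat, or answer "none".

At 34 seats: Red 22, Amber 2, Gold 10.
At 35 seats: Red 23, Amber 1, Gold 11.
Amber drops from 2 to 1.

Amber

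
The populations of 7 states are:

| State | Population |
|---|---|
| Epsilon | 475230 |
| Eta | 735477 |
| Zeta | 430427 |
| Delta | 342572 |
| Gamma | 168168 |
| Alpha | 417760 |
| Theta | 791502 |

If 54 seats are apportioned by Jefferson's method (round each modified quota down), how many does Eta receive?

Standard divisor 3361136/54 ≈ 62243.259; standard quotas: Epsilon 7.635, Eta 11.816, Zeta 6.915, Delta 5.504, Gamma 2.702, Alpha 6.712, Theta 12.716.
Rounding down gives 7, 11, 6, 5, 2, 6, 12 = 49 seats, so the divisor must be adjusted.
With modified divisor 58200: modified quotas Epsilon 8.165, Eta 12.637, Zeta 7.396, Delta 5.886, Gamma 2.889, Alpha 7.178, Theta 13.600.
Rounding down: Epsilon 8, Eta 12, Zeta 7, Delta 5, Gamma 2, Alpha 7, Theta 13 (total 54).
Eta receives 12.

12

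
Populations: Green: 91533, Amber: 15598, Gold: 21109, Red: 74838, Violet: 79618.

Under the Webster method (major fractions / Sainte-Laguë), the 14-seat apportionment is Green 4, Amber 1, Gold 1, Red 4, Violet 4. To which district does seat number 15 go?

Priority for the next seat is population ÷ (current seats + 0.5).
Priorities: Green 20340.667, Amber 10398.667, Gold 14072.667, Red 16630.667, Violet 17692.889.
Highest priority: Green.

Green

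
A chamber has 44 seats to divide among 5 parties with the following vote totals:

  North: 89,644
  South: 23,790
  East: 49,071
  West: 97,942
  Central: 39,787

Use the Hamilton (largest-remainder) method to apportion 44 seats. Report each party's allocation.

North 13, South 4, East 7, West 14, Central 6

Total 300234; standard divisor 300234/44 ≈ 6823.5.
Standard quotas: North 13.1375, South 3.4865, East 7.1915, West 14.3536, Central 5.8309.
Lower quotas: North 13, South 3, East 7, West 14, Central 5 (sum 42, leaving 2 seats).
Remainders in descending order: Central 0.8309, South 0.4865, West 0.3536, East 0.1915, North 0.1375.
The surplus seats go to Central, South.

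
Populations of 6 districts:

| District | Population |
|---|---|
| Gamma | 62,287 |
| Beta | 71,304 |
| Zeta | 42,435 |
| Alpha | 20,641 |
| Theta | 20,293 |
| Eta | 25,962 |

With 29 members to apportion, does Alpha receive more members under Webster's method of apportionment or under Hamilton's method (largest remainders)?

Hamilton

Webster: Gamma 8, Beta 9, Zeta 5, Alpha 2, Theta 2, Eta 3.
Hamilton: Gamma 7, Beta 9, Zeta 5, Alpha 3, Theta 2, Eta 3.
Alpha gets 2 under Webster and 3 under Hamilton.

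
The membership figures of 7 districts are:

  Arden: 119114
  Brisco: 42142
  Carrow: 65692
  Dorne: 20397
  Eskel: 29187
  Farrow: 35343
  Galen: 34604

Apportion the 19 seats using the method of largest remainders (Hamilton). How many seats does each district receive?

Arden: 6, Brisco: 2, Carrow: 4, Dorne: 1, Eskel: 2, Farrow: 2, Galen: 2

The standard divisor is 346479/19 ≈ 18235.737.
Standard quotas: Arden 6.5319, Brisco 2.3110, Carrow 3.6024, Dorne 1.1185, Eskel 1.6005, Farrow 1.9381, Galen 1.8976.
Lower quotas: Arden 6, Brisco 2, Carrow 3, Dorne 1, Eskel 1, Farrow 1, Galen 1 (sum 15, leaving 4 seats).
Remainders in descending order: Farrow 0.9381, Galen 0.8976, Carrow 0.6024, Eskel 0.6005, Arden 0.5319, Brisco 0.3110, Dorne 0.1185.
Largest remainders: Farrow, Galen, Carrow, Eskel receive the extra seats.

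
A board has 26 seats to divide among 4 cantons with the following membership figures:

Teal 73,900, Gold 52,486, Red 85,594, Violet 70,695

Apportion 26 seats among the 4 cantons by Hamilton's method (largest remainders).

The standard divisor is 282675/26 ≈ 10872.115.
Standard quotas: Teal 6.7972, Gold 4.8276, Red 7.8728, Violet 6.5024.
Lower quotas: Teal 6, Gold 4, Red 7, Violet 6 (sum 23, leaving 3 seats).
Remainders in descending order: Red 0.8728, Gold 0.8276, Teal 0.7972, Violet 0.5024.
Largest remainders: Red, Gold, Teal receive the extra seats.

Teal: 7, Gold: 5, Red: 8, Violet: 6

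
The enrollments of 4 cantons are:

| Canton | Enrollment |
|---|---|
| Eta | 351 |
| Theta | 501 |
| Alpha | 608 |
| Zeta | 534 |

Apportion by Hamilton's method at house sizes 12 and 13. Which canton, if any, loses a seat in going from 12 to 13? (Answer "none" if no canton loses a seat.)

none

At 12 seats: Eta 2, Theta 3, Alpha 4, Zeta 3.
At 13 seats: Eta 2, Theta 3, Alpha 4, Zeta 4.
No canton's allocation decreased.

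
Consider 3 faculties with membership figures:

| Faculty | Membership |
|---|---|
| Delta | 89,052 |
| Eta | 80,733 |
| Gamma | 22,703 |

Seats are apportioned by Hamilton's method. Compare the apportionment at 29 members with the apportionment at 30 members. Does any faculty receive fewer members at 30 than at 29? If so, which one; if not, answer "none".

Gamma

At 29 seats: Delta 13, Eta 12, Gamma 4.
At 30 seats: Delta 14, Eta 13, Gamma 3.
Gamma drops from 4 to 3.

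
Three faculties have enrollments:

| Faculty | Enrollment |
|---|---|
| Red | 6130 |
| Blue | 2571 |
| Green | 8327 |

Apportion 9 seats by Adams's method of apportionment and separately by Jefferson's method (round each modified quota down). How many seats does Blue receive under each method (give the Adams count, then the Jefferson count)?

Adams: Red 3, Blue 2, Green 4.
Jefferson: Red 3, Blue 1, Green 5.
Blue gets 2 under Adams and 1 under Jefferson.

2 and 1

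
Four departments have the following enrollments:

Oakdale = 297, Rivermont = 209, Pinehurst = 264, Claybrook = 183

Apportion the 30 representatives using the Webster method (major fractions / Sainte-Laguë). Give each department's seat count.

Standard divisor 953/30 ≈ 31.767; standard quotas: Oakdale 9.349, Rivermont 6.579, Pinehurst 8.311, Claybrook 5.761.
Rounding to the nearest integer gives Oakdale 9, Rivermont 7, Pinehurst 8, Claybrook 6 — total 30, matching the house size, so no adjustment is needed.

Oakdale: 9, Rivermont: 7, Pinehurst: 8, Claybrook: 6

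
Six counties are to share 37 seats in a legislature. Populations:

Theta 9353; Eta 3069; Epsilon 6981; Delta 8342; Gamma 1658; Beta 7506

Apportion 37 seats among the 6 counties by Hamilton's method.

Theta: 9; Eta: 3; Epsilon: 7; Delta: 8; Gamma: 2; Beta: 8

Total 36909; standard divisor 36909/37 ≈ 997.541.
Standard quotas: Theta 9.3761, Eta 3.0766, Epsilon 6.9982, Delta 8.3626, Gamma 1.6621, Beta 7.5245.
Lower quotas: Theta 9, Eta 3, Epsilon 6, Delta 8, Gamma 1, Beta 7 (sum 34, leaving 3 seats).
Remainders in descending order: Epsilon 0.9982, Gamma 0.6621, Beta 0.5245, Theta 0.3761, Delta 0.3626, Eta 0.0766.
Largest remainders: Epsilon, Gamma, Beta receive the extra seats.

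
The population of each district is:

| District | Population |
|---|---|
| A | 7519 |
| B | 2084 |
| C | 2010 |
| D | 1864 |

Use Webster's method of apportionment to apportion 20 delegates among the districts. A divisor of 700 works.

A=11; B=3; C=3; D=3

With modified divisor 700: modified quotas A 10.741, B 2.977, C 2.871, D 2.663.
Rounding to the nearest integer: A 11, B 3, C 3, D 3 (total 20).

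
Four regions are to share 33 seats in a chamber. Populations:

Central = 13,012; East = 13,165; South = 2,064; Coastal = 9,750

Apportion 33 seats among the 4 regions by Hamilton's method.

Total 37991; standard divisor 37991/33 ≈ 1151.242.
Standard quotas: Central 11.3026, East 11.4355, South 1.7928, Coastal 8.4691.
Lower quotas: Central 11, East 11, South 1, Coastal 8 (sum 31, leaving 2 seats).
Remainders in descending order: South 0.7928, Coastal 0.4691, East 0.4355, Central 0.3026.
Largest remainders: South, Coastal receive the extra seats.

Central 11, East 11, South 2, Coastal 9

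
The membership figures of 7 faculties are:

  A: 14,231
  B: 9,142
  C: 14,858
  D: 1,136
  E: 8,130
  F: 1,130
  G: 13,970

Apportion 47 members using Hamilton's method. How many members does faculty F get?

1

Total 62597; standard divisor 62597/47 ≈ 1331.851.
Standard quotas: A 10.6851, B 6.8641, C 11.1559, D 0.8529, E 6.1043, F 0.8484, G 10.4892.
Lower quotas: A 10, B 6, C 11, D 0, E 6, F 0, G 10 (sum 43, leaving 4 seats).
Remainders in descending order: B 0.8641, D 0.8529, F 0.8484, A 0.6851, G 0.4892, C 0.1559, E 0.1043.
Largest remainders: B, D, F, A receive the extra seats.
F receives 1.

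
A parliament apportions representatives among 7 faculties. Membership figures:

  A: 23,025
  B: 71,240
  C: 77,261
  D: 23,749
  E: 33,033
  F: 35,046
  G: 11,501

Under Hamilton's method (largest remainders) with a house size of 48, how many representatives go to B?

Total 274855; standard divisor 274855/48 ≈ 5726.146.
Standard quotas: A 4.0210, B 12.4412, C 13.4927, D 4.1475, E 5.7688, F 6.1203, G 2.0085.
Lower quotas: A 4, B 12, C 13, D 4, E 5, F 6, G 2 (sum 46, leaving 2 seats).
Remainders in descending order: E 0.7688, C 0.4927, B 0.4412, D 0.1475, F 0.1203, A 0.0210, G 0.0085.
The surplus seats go to E, C.
B receives 12.

12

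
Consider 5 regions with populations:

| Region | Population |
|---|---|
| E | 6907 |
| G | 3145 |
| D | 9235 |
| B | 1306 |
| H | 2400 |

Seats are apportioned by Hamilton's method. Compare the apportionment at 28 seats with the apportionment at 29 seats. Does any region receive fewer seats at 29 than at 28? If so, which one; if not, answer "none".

At 28 seats: E 8, G 4, D 11, B 2, H 3.
At 29 seats: E 9, G 4, D 12, B 1, H 3.
B drops from 2 to 1.

B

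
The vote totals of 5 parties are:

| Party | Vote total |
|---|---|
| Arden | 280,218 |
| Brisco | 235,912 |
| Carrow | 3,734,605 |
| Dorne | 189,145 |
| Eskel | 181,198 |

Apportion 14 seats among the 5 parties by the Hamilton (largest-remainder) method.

Arden 1, Brisco 1, Carrow 11, Dorne 1, Eskel 0

Standard divisor: 4621078 ÷ 14 = 330077.
Standard quotas: Arden 0.8489, Brisco 0.7147, Carrow 11.3143, Dorne 0.5730, Eskel 0.5490.
Lower quotas: Arden 0, Brisco 0, Carrow 11, Dorne 0, Eskel 0 (sum 11, leaving 3 seats).
Remainders in descending order: Arden 0.8489, Brisco 0.7147, Dorne 0.5730, Eskel 0.5490, Carrow 0.3143.
The surplus seats go to Arden, Brisco, Dorne.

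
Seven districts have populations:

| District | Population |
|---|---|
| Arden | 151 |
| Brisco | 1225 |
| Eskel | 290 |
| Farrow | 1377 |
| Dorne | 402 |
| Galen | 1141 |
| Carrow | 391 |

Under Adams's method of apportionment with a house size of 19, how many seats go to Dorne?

2

Standard divisor 4977/19 ≈ 261.947; standard quotas: Arden 0.576, Brisco 4.677, Eskel 1.107, Farrow 5.257, Dorne 1.535, Galen 4.356, Carrow 1.493.
Rounding up gives 1, 5, 2, 6, 2, 5, 2 = 23 seats, so the divisor must be adjusted.
With modified divisor 330: modified quotas Arden 0.458, Brisco 3.712, Eskel 0.879, Farrow 4.173, Dorne 1.218, Galen 3.458, Carrow 1.185.
Rounding up: Arden 1, Brisco 4, Eskel 1, Farrow 5, Dorne 2, Galen 4, Carrow 2 (total 19).
Dorne receives 2.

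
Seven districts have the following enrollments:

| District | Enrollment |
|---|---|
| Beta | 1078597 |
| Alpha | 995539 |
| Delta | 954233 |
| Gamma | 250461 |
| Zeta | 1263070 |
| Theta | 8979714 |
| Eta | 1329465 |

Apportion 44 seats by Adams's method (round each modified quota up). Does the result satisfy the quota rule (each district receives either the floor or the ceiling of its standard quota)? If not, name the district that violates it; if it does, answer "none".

Standard quotas: Beta 3.196, Alpha 2.950, Delta 2.827, Gamma 0.742, Zeta 3.742, Theta 26.605, Eta 3.939.
Adams allocation: Beta 4, Alpha 3, Delta 3, Gamma 1, Zeta 4, Theta 25, Eta 4.
Theta has quota 26.605 (lower 26, upper 27) but receives 25 — outside the quota interval.

Theta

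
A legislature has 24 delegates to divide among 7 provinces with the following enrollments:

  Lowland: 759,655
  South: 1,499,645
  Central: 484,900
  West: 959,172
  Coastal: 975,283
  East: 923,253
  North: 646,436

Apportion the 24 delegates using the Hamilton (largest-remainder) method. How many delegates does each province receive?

Lowland 3, South 6, Central 2, West 4, Coastal 4, East 3, North 2

Total 6248344; standard divisor 6248344/24 ≈ 260347.667.
Standard quotas: Lowland 2.9178, South 5.7602, Central 1.8625, West 3.6842, Coastal 3.7461, East 3.5462, North 2.4830.
Lower quotas: Lowland 2, South 5, Central 1, West 3, Coastal 3, East 3, North 2 (sum 19, leaving 5 seats).
Remainders in descending order: Lowland 0.9178, Central 0.8625, South 0.7602, Coastal 0.7461, West 0.6842, East 0.5462, North 0.4830.
Largest remainders: Lowland, Central, South, Coastal, West receive the extra seats.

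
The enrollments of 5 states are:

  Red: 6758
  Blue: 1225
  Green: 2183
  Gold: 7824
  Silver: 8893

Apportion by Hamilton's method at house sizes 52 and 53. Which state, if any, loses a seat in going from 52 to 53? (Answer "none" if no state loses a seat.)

At 52 seats: Red 13, Blue 3, Green 4, Gold 15, Silver 17.
At 53 seats: Red 13, Blue 2, Green 4, Gold 16, Silver 18.
Blue drops from 3 to 2.

Blue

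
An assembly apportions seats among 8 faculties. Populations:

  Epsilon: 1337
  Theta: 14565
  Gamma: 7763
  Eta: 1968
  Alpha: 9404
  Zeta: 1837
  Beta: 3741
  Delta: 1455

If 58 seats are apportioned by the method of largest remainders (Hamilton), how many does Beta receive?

Total 42070; standard divisor 42070/58 ≈ 725.345.
Standard quotas: Epsilon 1.8433, Theta 20.0801, Gamma 10.7025, Eta 2.7132, Alpha 12.9649, Zeta 2.5326, Beta 5.1575, Delta 2.0059.
Lower quotas: Epsilon 1, Theta 20, Gamma 10, Eta 2, Alpha 12, Zeta 2, Beta 5, Delta 2 (sum 54, leaving 4 seats).
Remainders in descending order: Alpha 0.9649, Epsilon 0.8433, Eta 0.7132, Gamma 0.7025, Zeta 0.5326, Beta 0.1575, Theta 0.0801, Delta 0.0059.
The surplus seats go to Alpha, Epsilon, Eta, Gamma.
Beta receives 5.

5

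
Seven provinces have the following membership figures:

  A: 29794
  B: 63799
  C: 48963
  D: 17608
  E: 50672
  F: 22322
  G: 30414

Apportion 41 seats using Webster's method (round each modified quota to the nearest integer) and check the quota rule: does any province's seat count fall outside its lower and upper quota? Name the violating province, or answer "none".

Standard quotas: A 4.635, B 9.924, C 7.616, D 2.739, E 7.882, F 3.472, G 4.731.
Webster allocation: A 5, B 10, C 7, D 3, E 8, F 3, G 5.
Every allocation lies between the lower and upper quota.

none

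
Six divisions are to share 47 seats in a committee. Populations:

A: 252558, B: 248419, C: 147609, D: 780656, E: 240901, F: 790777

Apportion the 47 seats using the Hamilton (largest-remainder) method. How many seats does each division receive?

Total 2460920; standard divisor 2460920/47 = 52360.
Standard quotas: A 4.8235, B 4.7444, C 2.8191, D 14.9094, E 4.6009, F 15.1027.
Lower quotas: A 4, B 4, C 2, D 14, E 4, F 15 (sum 43, leaving 4 seats).
Remainders in descending order: D 0.9094, A 0.8235, C 0.8191, B 0.7444, E 0.6009, F 0.1027.
Largest remainders: D, A, C, B receive the extra seats.

A 5, B 5, C 3, D 15, E 4, F 15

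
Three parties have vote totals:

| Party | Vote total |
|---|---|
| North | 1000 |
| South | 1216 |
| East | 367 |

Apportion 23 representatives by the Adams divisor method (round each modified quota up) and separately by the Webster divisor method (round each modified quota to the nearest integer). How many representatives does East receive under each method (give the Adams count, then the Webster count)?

4 and 3

Adams: North 9, South 10, East 4.
Webster: North 9, South 11, East 3.
East gets 4 under Adams and 3 under Webster.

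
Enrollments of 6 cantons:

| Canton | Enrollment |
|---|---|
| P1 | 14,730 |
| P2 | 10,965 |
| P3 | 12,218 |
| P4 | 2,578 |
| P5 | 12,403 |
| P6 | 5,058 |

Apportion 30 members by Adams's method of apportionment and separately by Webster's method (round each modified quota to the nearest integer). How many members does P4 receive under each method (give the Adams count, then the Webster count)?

2 and 1

Adams: P1 7, P2 6, P3 6, P4 2, P5 6, P6 3.
Webster: P1 8, P2 6, P3 6, P4 1, P5 6, P6 3.
P4 gets 2 under Adams and 1 under Webster.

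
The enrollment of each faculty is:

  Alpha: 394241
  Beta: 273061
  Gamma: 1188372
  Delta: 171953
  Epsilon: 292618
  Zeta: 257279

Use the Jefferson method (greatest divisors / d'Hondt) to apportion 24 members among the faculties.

Standard divisor 2577524/24 ≈ 107396.833; standard quotas: Alpha 3.671, Beta 2.543, Gamma 11.065, Delta 1.601, Epsilon 2.725, Zeta 2.396.
Rounding down gives 3, 2, 11, 1, 2, 2 = 21 seats, so the divisor must be adjusted.
With modified divisor 94500: modified quotas Alpha 4.172, Beta 2.890, Gamma 12.575, Delta 1.820, Epsilon 3.096, Zeta 2.723.
Rounding down: Alpha 4, Beta 2, Gamma 12, Delta 1, Epsilon 3, Zeta 2 (total 24).

Alpha 4, Beta 2, Gamma 12, Delta 1, Epsilon 3, Zeta 2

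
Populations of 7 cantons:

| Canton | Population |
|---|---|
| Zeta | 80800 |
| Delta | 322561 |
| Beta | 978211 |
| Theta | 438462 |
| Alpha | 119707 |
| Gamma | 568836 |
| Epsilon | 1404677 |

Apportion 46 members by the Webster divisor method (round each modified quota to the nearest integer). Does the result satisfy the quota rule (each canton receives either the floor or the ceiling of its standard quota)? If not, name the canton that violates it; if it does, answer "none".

none

Standard quotas: Zeta 0.950, Delta 3.792, Beta 11.499, Theta 5.154, Alpha 1.407, Gamma 6.687, Epsilon 16.512.
Webster allocation: Zeta 1, Delta 4, Beta 11, Theta 5, Alpha 1, Gamma 7, Epsilon 17.
Every allocation lies between the lower and upper quota.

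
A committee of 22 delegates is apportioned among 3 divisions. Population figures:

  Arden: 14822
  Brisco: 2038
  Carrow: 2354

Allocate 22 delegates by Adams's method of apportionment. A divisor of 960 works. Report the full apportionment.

Arden=16, Brisco=3, Carrow=3

With modified divisor 960: modified quotas Arden 15.440, Brisco 2.123, Carrow 2.452.
Rounding up: Arden 16, Brisco 3, Carrow 3 (total 22).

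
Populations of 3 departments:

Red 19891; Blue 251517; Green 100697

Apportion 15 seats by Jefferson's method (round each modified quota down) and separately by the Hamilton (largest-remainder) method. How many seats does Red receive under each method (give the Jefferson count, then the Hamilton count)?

0 and 1

Jefferson: Red 0, Blue 11, Green 4.
Hamilton: Red 1, Blue 10, Green 4.
Red gets 0 under Jefferson and 1 under Hamilton.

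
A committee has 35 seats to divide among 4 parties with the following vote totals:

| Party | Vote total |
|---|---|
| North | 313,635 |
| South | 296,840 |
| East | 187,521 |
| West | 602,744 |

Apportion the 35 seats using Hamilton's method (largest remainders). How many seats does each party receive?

North=8, South=7, East=5, West=15

Total 1400740; standard divisor 1400740/35 ≈ 40021.143.
Standard quotas: North 7.8367, South 7.4171, East 4.6855, West 15.0606.
Lower quotas: North 7, South 7, East 4, West 15 (sum 33, leaving 2 seats).
Remainders in descending order: North 0.8367, East 0.6855, South 0.4171, West 0.0606.
The surplus seats go to North, East.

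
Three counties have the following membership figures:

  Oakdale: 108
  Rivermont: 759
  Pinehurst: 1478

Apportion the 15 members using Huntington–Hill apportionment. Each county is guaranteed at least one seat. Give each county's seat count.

Oakdale 1, Rivermont 5, Pinehurst 9

With divisor 163: modified quotas Oakdale 0.663, Rivermont 4.656, Pinehurst 9.067.
Geometric-mean thresholds: Oakdale (min 1), Rivermont √(4·5)=4.472, Pinehurst √(9·10)=9.487.
Each quota rounded against its threshold gives Oakdale 1, Rivermont 5, Pinehurst 9 (total 15).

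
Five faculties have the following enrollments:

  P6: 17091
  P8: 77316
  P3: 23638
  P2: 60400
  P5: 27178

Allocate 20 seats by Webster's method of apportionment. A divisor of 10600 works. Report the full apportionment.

With modified divisor 10600: modified quotas P6 1.612, P8 7.294, P3 2.230, P2 5.698, P5 2.564.
Rounding to the nearest integer: P6 2, P8 7, P3 2, P2 6, P5 3 (total 20).

P6 2, P8 7, P3 2, P2 6, P5 3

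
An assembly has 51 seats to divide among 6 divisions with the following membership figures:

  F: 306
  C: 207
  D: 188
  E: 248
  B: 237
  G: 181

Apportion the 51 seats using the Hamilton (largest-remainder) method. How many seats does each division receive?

Standard divisor: 1367 ÷ 51 ≈ 26.804.
Standard quotas: F 11.416, C 7.723, D 7.014, E 9.252, B 8.842, G 6.753.
Lower quotas: F 11, C 7, D 7, E 9, B 8, G 6 (sum 48, leaving 3 seats).
Remainders in descending order: B 0.842, G 0.753, C 0.723, F 0.416, E 0.252, D 0.014.
Largest remainders: B, G, C receive the extra seats.

F=11, C=8, D=7, E=9, B=9, G=7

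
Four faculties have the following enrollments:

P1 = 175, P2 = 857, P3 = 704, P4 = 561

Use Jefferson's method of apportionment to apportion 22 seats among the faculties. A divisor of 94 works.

With modified divisor 94: modified quotas P1 1.862, P2 9.117, P3 7.489, P4 5.968.
Rounding down: P1 1, P2 9, P3 7, P4 5 (total 22).

P1=1, P2=9, P3=7, P4=5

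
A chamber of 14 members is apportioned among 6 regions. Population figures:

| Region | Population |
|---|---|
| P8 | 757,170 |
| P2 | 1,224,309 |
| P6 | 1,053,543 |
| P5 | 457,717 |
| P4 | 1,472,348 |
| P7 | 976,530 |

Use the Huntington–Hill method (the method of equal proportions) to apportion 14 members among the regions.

P8=2; P2=3; P6=3; P5=1; P4=3; P7=2

With divisor 427569: modified quotas P8 1.771, P2 2.863, P6 2.464, P5 1.071, P4 3.444, P7 2.284.
Geometric-mean thresholds: P8 √(1·2)=1.414, P2 √(2·3)=2.449, P6 √(2·3)=2.449, P5 √(1·2)=1.414, P4 √(3·4)=3.464, P7 √(2·3)=2.449.
Each quota rounded against its threshold gives P8 2, P2 3, P6 3, P5 1, P4 3, P7 2 (total 14).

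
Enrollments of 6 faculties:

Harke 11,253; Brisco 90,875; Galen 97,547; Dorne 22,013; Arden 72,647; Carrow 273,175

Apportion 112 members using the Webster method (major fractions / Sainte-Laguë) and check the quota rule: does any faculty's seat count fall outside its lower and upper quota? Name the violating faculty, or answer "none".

Carrow

Standard quotas: Harke 2.221, Brisco 17.934, Galen 19.251, Dorne 4.344, Arden 14.337, Carrow 53.912.
Webster allocation: Harke 2, Brisco 18, Galen 19, Dorne 4, Arden 14, Carrow 55.
Carrow has quota 53.912 (lower 53, upper 54) but receives 55 — outside the quota interval.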